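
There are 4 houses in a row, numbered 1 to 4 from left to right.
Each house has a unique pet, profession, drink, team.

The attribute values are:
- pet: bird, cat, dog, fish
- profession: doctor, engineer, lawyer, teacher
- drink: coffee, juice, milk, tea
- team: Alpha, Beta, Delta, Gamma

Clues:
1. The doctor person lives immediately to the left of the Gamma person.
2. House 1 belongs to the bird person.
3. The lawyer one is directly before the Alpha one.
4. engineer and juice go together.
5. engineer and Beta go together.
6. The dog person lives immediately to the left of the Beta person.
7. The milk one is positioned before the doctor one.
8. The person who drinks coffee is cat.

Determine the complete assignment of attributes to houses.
Solution:

House | Pet | Profession | Drink | Team
---------------------------------------
  1   | bird | lawyer | milk | Delta
  2   | cat | doctor | coffee | Alpha
  3   | dog | teacher | tea | Gamma
  4   | fish | engineer | juice | Beta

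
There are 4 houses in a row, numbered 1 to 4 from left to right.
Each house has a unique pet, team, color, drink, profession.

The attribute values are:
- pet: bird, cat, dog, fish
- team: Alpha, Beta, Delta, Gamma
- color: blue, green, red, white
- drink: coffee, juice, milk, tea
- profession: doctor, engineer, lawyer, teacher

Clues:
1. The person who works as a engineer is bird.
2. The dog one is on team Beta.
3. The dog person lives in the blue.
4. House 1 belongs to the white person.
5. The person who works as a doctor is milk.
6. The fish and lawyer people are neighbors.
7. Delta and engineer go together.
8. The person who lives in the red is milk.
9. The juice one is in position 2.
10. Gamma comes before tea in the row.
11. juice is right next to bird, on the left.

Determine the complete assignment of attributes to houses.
Solution:

House | Pet | Team | Color | Drink | Profession
-----------------------------------------------
  1   | fish | Gamma | white | coffee | teacher
  2   | dog | Beta | blue | juice | lawyer
  3   | bird | Delta | green | tea | engineer
  4   | cat | Alpha | red | milk | doctor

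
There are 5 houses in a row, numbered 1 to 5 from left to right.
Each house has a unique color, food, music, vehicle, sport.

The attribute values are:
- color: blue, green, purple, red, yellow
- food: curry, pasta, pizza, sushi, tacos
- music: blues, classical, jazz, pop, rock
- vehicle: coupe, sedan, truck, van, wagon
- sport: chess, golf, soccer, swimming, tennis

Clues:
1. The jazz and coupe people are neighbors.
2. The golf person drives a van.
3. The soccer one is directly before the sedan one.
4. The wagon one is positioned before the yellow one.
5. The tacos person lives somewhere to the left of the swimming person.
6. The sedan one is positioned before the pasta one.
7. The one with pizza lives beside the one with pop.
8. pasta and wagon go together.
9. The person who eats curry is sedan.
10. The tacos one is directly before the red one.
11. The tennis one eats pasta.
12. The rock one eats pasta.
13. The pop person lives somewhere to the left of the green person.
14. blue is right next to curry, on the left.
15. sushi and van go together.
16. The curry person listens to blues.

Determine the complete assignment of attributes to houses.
Solution:

House | Color | Food | Music | Vehicle | Sport
----------------------------------------------
  1   | purple | pizza | jazz | truck | chess
  2   | blue | tacos | pop | coupe | soccer
  3   | red | curry | blues | sedan | swimming
  4   | green | pasta | rock | wagon | tennis
  5   | yellow | sushi | classical | van | golf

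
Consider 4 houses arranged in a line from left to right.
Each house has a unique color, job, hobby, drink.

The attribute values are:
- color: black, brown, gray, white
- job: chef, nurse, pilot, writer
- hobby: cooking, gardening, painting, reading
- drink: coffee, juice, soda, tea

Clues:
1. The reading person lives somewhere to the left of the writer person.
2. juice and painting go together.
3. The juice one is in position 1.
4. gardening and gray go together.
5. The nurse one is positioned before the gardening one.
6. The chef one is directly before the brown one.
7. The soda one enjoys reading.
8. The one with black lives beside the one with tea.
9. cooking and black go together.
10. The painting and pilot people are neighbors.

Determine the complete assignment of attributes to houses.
Solution:

House | Color | Job | Hobby | Drink
-----------------------------------
  1   | white | chef | painting | juice
  2   | brown | pilot | reading | soda
  3   | black | nurse | cooking | coffee
  4   | gray | writer | gardening | tea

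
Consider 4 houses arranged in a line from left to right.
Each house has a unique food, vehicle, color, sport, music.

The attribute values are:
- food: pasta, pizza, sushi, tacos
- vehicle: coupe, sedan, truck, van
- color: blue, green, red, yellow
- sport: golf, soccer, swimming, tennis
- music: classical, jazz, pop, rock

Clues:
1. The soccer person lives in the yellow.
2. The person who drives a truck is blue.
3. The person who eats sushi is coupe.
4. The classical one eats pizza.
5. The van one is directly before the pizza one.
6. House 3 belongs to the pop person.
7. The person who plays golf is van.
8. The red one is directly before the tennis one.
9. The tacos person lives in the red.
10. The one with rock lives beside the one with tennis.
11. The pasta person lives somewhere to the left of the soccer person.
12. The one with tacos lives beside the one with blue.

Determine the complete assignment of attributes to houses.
Solution:

House | Food | Vehicle | Color | Sport | Music
----------------------------------------------
  1   | tacos | van | red | golf | rock
  2   | pizza | truck | blue | tennis | classical
  3   | pasta | sedan | green | swimming | pop
  4   | sushi | coupe | yellow | soccer | jazz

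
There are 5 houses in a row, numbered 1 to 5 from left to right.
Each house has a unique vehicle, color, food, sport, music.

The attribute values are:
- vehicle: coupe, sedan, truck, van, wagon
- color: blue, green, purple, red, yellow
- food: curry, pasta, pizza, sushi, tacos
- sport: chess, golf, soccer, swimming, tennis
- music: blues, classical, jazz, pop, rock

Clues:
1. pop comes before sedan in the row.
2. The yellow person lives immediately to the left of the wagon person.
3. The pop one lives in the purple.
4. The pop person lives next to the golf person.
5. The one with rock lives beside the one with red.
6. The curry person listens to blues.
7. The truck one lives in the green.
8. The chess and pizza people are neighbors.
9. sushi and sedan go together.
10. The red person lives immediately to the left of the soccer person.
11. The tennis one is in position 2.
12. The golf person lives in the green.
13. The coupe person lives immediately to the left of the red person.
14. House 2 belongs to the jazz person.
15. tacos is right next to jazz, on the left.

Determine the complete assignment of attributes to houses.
Solution:

House | Vehicle | Color | Food | Sport | Music
----------------------------------------------
  1   | coupe | yellow | tacos | chess | rock
  2   | wagon | red | pizza | tennis | jazz
  3   | van | purple | pasta | soccer | pop
  4   | truck | green | curry | golf | blues
  5   | sedan | blue | sushi | swimming | classical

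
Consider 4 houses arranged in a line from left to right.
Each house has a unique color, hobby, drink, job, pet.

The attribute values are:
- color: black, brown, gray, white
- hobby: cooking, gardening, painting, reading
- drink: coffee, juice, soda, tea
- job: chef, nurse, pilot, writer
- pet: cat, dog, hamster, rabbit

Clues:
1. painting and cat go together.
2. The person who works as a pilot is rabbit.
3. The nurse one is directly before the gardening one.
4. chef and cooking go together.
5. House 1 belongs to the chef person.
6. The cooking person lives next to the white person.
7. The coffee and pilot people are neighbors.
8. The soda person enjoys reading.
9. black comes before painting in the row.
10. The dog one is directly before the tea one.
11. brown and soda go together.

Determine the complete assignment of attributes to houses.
Solution:

House | Color | Hobby | Drink | Job | Pet
-----------------------------------------
  1   | black | cooking | juice | chef | dog
  2   | white | painting | tea | nurse | cat
  3   | gray | gardening | coffee | writer | hamster
  4   | brown | reading | soda | pilot | rabbit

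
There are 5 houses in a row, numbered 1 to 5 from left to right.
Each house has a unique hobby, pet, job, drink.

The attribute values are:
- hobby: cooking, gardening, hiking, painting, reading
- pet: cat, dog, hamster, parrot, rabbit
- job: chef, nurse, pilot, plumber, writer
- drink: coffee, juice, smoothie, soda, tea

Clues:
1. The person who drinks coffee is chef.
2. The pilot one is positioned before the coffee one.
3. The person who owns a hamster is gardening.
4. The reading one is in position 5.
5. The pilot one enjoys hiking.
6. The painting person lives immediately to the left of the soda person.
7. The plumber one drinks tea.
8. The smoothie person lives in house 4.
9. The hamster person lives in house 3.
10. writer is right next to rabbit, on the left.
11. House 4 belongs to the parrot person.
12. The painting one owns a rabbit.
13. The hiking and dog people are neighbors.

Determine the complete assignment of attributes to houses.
Solution:

House | Hobby | Pet | Job | Drink
---------------------------------
  1   | cooking | cat | writer | juice
  2   | painting | rabbit | plumber | tea
  3   | gardening | hamster | nurse | soda
  4   | hiking | parrot | pilot | smoothie
  5   | reading | dog | chef | coffee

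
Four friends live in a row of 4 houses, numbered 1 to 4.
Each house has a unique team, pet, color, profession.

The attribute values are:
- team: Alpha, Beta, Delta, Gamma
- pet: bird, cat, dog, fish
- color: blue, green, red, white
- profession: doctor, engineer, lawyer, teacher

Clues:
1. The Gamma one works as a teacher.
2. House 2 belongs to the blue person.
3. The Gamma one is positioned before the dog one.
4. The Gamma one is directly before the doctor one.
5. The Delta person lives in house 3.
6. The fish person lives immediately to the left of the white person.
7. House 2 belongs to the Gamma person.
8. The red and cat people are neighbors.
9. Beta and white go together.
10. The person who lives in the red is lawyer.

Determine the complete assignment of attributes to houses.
Solution:

House | Team | Pet | Color | Profession
---------------------------------------
  1   | Alpha | bird | red | lawyer
  2   | Gamma | cat | blue | teacher
  3   | Delta | fish | green | doctor
  4   | Beta | dog | white | engineer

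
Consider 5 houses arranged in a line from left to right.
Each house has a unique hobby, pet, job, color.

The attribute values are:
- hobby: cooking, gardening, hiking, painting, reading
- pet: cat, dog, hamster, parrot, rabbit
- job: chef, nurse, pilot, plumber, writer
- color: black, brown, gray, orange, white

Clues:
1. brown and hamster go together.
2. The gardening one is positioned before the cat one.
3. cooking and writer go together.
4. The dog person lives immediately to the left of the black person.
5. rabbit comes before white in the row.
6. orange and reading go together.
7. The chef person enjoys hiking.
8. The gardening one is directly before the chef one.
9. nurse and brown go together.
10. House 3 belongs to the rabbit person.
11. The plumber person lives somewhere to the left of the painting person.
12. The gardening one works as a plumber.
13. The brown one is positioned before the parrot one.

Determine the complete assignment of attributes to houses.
Solution:

House | Hobby | Pet | Job | Color
---------------------------------
  1   | gardening | dog | plumber | gray
  2   | hiking | cat | chef | black
  3   | reading | rabbit | pilot | orange
  4   | painting | hamster | nurse | brown
  5   | cooking | parrot | writer | white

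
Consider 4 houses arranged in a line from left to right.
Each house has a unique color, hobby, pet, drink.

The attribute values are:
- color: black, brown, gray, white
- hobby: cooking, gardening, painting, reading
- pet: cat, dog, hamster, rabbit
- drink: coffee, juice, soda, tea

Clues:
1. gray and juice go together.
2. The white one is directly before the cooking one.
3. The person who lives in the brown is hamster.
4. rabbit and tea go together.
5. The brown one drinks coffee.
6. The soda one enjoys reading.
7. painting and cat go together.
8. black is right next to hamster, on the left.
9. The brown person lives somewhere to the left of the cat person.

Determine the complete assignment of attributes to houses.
Solution:

House | Color | Hobby | Pet | Drink
-----------------------------------
  1   | white | reading | dog | soda
  2   | black | cooking | rabbit | tea
  3   | brown | gardening | hamster | coffee
  4   | gray | painting | cat | juice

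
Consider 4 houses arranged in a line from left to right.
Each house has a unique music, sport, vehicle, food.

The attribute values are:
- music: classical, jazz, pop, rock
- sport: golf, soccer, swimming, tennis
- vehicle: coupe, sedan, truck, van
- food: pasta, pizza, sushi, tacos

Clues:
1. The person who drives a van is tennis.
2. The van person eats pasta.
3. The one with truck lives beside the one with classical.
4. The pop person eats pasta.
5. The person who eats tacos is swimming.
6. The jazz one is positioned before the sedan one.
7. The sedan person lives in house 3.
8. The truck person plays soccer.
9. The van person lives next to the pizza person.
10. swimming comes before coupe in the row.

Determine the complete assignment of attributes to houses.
Solution:

House | Music | Sport | Vehicle | Food
--------------------------------------
  1   | pop | tennis | van | pasta
  2   | jazz | soccer | truck | pizza
  3   | classical | swimming | sedan | tacos
  4   | rock | golf | coupe | sushi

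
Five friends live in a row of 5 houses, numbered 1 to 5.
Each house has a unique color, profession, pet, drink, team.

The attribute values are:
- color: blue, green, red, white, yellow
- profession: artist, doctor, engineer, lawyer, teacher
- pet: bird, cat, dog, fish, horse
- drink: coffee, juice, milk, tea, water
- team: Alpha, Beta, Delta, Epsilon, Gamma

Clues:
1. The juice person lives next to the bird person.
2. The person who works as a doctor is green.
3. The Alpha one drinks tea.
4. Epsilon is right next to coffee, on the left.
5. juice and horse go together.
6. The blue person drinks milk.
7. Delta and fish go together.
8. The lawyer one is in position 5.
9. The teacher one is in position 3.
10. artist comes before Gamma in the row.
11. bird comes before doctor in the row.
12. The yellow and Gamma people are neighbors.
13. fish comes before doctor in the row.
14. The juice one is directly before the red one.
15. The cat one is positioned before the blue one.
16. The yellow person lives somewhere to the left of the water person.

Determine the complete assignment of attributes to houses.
Solution:

House | Color | Profession | Pet | Drink | Team
-----------------------------------------------
  1   | yellow | artist | horse | juice | Epsilon
  2   | red | engineer | bird | coffee | Gamma
  3   | white | teacher | fish | water | Delta
  4   | green | doctor | cat | tea | Alpha
  5   | blue | lawyer | dog | milk | Beta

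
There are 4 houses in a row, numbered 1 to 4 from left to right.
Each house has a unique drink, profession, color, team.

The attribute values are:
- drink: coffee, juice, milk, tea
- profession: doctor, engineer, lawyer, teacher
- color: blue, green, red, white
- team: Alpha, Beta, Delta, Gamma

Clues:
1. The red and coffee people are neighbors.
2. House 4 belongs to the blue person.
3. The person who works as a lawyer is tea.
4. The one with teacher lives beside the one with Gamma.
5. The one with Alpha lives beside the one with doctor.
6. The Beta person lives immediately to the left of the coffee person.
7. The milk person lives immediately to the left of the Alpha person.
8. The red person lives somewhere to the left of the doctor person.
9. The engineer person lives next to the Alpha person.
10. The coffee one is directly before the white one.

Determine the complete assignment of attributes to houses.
Solution:

House | Drink | Profession | Color | Team
-----------------------------------------
  1   | milk | engineer | red | Beta
  2   | coffee | teacher | green | Alpha
  3   | juice | doctor | white | Gamma
  4   | tea | lawyer | blue | Delta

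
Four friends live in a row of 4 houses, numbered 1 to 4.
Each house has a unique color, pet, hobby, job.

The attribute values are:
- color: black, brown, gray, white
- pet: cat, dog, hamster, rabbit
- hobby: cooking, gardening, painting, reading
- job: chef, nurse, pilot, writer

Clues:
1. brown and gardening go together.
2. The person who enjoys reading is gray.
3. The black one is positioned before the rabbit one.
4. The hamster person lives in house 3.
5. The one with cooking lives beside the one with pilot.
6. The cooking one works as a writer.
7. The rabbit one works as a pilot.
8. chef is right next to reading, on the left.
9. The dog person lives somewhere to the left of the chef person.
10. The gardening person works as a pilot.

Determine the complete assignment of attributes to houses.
Solution:

House | Color | Pet | Hobby | Job
---------------------------------
  1   | black | dog | cooking | writer
  2   | brown | rabbit | gardening | pilot
  3   | white | hamster | painting | chef
  4   | gray | cat | reading | nurse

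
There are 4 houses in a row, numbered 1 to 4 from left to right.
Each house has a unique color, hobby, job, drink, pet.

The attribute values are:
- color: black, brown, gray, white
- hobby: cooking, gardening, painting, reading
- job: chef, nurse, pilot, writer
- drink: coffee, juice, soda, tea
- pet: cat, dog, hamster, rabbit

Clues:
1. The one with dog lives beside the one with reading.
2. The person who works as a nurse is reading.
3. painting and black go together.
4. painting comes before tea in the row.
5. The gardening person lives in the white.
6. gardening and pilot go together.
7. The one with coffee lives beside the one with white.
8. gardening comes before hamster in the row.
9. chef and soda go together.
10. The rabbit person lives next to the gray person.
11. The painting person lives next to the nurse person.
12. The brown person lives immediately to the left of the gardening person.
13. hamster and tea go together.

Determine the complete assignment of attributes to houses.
Solution:

House | Color | Hobby | Job | Drink | Pet
-----------------------------------------
  1   | black | painting | chef | soda | dog
  2   | brown | reading | nurse | coffee | cat
  3   | white | gardening | pilot | juice | rabbit
  4   | gray | cooking | writer | tea | hamster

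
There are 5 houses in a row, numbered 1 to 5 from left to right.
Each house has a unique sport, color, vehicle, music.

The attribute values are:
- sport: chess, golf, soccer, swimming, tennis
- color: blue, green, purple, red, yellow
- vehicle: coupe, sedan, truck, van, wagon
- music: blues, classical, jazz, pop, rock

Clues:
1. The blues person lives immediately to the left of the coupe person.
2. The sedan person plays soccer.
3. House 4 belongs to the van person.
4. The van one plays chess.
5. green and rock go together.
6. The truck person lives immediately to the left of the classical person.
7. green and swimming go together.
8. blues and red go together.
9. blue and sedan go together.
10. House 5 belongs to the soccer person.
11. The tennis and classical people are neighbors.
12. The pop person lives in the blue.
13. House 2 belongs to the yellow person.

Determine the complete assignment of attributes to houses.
Solution:

House | Sport | Color | Vehicle | Music
---------------------------------------
  1   | tennis | red | truck | blues
  2   | golf | yellow | coupe | classical
  3   | swimming | green | wagon | rock
  4   | chess | purple | van | jazz
  5   | soccer | blue | sedan | pop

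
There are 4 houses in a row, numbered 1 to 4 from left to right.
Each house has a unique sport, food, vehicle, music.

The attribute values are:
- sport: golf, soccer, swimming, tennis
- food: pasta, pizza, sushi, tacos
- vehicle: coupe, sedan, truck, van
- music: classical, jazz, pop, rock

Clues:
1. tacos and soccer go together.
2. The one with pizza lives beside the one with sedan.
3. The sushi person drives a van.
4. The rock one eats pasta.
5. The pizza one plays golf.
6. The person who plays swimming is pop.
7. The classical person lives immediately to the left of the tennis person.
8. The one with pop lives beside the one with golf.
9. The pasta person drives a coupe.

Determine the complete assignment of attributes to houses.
Solution:

House | Sport | Food | Vehicle | Music
--------------------------------------
  1   | swimming | sushi | van | pop
  2   | golf | pizza | truck | jazz
  3   | soccer | tacos | sedan | classical
  4   | tennis | pasta | coupe | rock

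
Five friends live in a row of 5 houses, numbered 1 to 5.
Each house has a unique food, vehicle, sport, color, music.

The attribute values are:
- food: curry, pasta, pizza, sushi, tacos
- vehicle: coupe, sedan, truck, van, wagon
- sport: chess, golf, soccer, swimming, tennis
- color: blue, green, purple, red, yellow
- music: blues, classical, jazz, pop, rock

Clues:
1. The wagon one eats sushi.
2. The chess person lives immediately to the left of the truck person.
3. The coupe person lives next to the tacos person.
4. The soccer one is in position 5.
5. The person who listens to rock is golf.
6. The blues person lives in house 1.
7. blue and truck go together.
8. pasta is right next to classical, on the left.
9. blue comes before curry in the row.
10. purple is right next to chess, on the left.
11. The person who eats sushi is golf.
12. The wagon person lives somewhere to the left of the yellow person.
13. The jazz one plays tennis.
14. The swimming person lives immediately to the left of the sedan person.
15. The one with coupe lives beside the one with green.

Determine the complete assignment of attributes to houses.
Solution:

House | Food | Vehicle | Sport | Color | Music
----------------------------------------------
  1   | pasta | coupe | swimming | purple | blues
  2   | tacos | sedan | chess | green | classical
  3   | pizza | truck | tennis | blue | jazz
  4   | sushi | wagon | golf | red | rock
  5   | curry | van | soccer | yellow | pop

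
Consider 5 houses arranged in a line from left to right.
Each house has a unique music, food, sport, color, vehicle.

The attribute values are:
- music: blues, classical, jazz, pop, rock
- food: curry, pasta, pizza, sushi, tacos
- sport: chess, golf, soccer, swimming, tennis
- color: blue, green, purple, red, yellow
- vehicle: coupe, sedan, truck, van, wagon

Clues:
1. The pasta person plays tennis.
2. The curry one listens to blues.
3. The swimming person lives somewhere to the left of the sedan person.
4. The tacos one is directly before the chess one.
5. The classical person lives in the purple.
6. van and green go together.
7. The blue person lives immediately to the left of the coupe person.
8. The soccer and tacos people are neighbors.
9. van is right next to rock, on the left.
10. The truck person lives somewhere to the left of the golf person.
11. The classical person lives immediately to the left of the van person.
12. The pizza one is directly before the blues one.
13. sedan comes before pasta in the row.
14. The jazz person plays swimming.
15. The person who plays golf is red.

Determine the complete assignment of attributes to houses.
Solution:

House | Music | Food | Sport | Color | Vehicle
----------------------------------------------
  1   | classical | sushi | soccer | purple | truck
  2   | jazz | tacos | swimming | green | van
  3   | rock | pizza | chess | blue | sedan
  4   | blues | curry | golf | red | coupe
  5   | pop | pasta | tennis | yellow | wagon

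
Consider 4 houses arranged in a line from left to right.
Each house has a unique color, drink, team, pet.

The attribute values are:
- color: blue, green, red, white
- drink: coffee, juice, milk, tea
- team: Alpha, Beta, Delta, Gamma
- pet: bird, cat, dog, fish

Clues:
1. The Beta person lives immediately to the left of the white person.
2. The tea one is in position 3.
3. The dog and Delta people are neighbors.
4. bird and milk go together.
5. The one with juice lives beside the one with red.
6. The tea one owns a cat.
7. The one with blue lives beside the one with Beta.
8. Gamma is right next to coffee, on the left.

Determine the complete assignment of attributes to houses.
Solution:

House | Color | Drink | Team | Pet
----------------------------------
  1   | blue | juice | Gamma | fish
  2   | red | coffee | Beta | dog
  3   | white | tea | Delta | cat
  4   | green | milk | Alpha | bird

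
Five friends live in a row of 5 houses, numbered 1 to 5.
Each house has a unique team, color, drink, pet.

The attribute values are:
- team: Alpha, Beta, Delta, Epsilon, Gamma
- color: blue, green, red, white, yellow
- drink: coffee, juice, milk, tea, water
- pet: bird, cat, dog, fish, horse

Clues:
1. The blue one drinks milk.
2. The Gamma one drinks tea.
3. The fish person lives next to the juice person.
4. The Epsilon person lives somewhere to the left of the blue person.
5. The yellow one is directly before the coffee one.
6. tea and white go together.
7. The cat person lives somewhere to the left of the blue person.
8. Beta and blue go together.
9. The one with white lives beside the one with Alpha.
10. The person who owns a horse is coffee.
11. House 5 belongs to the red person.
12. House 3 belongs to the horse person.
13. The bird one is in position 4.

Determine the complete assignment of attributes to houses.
Solution:

House | Team | Color | Drink | Pet
----------------------------------
  1   | Gamma | white | tea | fish
  2   | Alpha | yellow | juice | cat
  3   | Epsilon | green | coffee | horse
  4   | Beta | blue | milk | bird
  5   | Delta | red | water | dog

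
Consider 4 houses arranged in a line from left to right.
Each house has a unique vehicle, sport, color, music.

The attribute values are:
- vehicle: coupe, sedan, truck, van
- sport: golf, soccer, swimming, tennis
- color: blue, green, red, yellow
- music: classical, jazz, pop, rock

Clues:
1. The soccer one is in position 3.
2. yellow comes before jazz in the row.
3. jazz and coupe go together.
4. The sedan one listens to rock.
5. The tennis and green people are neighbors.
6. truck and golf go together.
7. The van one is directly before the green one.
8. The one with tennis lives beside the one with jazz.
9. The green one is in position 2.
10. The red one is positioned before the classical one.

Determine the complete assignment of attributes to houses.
Solution:

House | Vehicle | Sport | Color | Music
---------------------------------------
  1   | van | tennis | yellow | pop
  2   | coupe | swimming | green | jazz
  3   | sedan | soccer | red | rock
  4   | truck | golf | blue | classical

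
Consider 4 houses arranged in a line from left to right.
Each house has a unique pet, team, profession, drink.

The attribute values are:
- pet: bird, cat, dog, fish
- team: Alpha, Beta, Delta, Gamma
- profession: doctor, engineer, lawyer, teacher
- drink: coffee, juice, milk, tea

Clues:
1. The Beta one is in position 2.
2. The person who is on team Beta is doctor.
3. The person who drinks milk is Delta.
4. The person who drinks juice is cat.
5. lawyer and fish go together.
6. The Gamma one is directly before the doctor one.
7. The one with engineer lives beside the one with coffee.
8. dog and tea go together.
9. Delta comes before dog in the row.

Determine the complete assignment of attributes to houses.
Solution:

House | Pet | Team | Profession | Drink
---------------------------------------
  1   | cat | Gamma | engineer | juice
  2   | bird | Beta | doctor | coffee
  3   | fish | Delta | lawyer | milk
  4   | dog | Alpha | teacher | tea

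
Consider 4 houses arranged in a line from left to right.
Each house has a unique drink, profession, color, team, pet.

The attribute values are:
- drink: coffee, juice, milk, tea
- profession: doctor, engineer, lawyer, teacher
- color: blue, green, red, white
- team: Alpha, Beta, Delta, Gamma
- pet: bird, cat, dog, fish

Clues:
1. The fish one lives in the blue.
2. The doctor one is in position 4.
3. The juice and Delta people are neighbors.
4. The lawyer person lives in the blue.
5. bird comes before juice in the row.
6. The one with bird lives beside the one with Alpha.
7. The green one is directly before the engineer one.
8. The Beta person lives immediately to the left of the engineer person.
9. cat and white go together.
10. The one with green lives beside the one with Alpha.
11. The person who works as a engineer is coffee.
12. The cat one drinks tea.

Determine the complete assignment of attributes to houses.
Solution:

House | Drink | Profession | Color | Team | Pet
-----------------------------------------------
  1   | milk | teacher | green | Beta | bird
  2   | coffee | engineer | red | Alpha | dog
  3   | juice | lawyer | blue | Gamma | fish
  4   | tea | doctor | white | Delta | cat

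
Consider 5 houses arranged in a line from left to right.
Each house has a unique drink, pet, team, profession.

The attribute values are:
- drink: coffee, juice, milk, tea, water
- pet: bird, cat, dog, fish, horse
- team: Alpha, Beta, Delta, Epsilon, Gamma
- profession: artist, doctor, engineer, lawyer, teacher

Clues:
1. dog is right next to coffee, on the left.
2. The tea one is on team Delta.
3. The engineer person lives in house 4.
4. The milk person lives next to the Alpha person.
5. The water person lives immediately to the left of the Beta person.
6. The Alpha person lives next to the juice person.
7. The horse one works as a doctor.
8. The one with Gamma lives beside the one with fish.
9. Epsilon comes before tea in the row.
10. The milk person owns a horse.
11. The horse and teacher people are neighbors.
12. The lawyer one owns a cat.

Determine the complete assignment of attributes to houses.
Solution:

House | Drink | Pet | Team | Profession
---------------------------------------
  1   | milk | horse | Gamma | doctor
  2   | water | fish | Alpha | teacher
  3   | juice | dog | Beta | artist
  4   | coffee | bird | Epsilon | engineer
  5   | tea | cat | Delta | lawyer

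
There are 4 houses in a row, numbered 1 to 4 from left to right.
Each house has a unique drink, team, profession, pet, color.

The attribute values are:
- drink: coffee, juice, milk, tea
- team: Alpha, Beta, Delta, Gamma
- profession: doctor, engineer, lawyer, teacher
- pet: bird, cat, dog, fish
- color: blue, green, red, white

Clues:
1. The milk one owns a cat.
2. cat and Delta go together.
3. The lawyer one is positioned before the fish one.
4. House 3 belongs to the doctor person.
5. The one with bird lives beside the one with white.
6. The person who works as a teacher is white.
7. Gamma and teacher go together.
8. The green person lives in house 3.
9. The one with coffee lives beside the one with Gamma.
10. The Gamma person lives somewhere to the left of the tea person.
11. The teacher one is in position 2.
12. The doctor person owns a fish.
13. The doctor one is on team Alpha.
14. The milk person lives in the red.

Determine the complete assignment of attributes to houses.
Solution:

House | Drink | Team | Profession | Pet | Color
-----------------------------------------------
  1   | coffee | Beta | lawyer | bird | blue
  2   | juice | Gamma | teacher | dog | white
  3   | tea | Alpha | doctor | fish | green
  4   | milk | Delta | engineer | cat | red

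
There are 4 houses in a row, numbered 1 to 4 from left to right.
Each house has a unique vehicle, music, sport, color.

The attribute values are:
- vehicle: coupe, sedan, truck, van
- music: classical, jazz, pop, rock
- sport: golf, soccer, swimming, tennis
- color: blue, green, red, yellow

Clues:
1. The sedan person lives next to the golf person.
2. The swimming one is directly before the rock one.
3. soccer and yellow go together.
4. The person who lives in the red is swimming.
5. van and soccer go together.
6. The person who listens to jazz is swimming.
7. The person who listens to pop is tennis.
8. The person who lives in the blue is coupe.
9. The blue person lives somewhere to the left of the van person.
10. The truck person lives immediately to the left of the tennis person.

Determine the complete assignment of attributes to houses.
Solution:

House | Vehicle | Music | Sport | Color
---------------------------------------
  1   | sedan | jazz | swimming | red
  2   | truck | rock | golf | green
  3   | coupe | pop | tennis | blue
  4   | van | classical | soccer | yellow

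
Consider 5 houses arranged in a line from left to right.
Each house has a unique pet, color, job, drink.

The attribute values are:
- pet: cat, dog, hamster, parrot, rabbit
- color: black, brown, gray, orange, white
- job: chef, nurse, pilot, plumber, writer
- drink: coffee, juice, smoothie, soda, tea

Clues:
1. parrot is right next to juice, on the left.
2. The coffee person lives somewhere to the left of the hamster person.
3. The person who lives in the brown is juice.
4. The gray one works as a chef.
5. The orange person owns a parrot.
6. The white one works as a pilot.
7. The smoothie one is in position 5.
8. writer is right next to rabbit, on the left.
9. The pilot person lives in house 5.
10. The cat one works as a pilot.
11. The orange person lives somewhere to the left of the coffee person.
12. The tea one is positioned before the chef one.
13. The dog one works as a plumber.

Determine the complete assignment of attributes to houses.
Solution:

House | Pet | Color | Job | Drink
---------------------------------
  1   | parrot | orange | writer | tea
  2   | rabbit | brown | nurse | juice
  3   | dog | black | plumber | coffee
  4   | hamster | gray | chef | soda
  5   | cat | white | pilot | smoothie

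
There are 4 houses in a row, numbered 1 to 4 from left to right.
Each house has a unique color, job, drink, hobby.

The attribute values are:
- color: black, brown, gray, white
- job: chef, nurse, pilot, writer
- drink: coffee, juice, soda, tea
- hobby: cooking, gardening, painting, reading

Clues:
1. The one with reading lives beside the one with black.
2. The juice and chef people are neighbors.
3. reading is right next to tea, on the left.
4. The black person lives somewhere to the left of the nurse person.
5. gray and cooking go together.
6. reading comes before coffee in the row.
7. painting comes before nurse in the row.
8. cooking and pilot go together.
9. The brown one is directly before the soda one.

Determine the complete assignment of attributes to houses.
Solution:

House | Color | Job | Drink | Hobby
-----------------------------------
  1   | white | writer | juice | reading
  2   | black | chef | tea | painting
  3   | brown | nurse | coffee | gardening
  4   | gray | pilot | soda | cooking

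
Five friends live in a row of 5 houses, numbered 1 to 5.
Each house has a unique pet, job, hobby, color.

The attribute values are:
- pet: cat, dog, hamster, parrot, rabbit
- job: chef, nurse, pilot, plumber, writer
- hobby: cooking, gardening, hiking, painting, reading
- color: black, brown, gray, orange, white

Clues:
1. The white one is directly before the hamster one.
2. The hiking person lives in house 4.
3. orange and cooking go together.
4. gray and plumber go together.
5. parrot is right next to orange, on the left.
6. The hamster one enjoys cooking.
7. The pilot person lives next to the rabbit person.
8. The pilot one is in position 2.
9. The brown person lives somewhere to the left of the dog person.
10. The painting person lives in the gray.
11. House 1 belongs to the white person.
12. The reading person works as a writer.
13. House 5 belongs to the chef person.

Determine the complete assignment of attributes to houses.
Solution:

House | Pet | Job | Hobby | Color
---------------------------------
  1   | parrot | writer | reading | white
  2   | hamster | pilot | cooking | orange
  3   | rabbit | plumber | painting | gray
  4   | cat | nurse | hiking | brown
  5   | dog | chef | gardening | black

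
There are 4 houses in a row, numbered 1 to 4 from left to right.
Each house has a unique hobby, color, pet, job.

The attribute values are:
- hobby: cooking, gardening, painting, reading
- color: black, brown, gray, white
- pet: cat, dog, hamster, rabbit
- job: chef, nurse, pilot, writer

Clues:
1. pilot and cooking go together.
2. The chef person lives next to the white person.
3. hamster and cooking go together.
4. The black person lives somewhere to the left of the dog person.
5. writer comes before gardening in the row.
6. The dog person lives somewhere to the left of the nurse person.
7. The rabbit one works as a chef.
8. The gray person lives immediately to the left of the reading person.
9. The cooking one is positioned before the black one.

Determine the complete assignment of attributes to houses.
Solution:

House | Hobby | Color | Pet | Job
---------------------------------
  1   | cooking | gray | hamster | pilot
  2   | reading | black | rabbit | chef
  3   | painting | white | dog | writer
  4   | gardening | brown | cat | nurse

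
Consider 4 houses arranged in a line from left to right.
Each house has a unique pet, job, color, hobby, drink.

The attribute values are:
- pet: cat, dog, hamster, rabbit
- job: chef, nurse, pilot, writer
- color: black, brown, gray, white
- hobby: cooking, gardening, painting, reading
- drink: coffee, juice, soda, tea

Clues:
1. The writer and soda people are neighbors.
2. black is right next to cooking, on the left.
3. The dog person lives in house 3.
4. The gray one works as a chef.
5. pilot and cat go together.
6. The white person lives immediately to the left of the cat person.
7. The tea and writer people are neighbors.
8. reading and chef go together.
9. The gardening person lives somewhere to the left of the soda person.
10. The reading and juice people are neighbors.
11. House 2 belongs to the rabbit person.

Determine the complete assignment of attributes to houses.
Solution:

House | Pet | Job | Color | Hobby | Drink
-----------------------------------------
  1   | hamster | chef | gray | reading | tea
  2   | rabbit | writer | black | gardening | juice
  3   | dog | nurse | white | cooking | soda
  4   | cat | pilot | brown | painting | coffee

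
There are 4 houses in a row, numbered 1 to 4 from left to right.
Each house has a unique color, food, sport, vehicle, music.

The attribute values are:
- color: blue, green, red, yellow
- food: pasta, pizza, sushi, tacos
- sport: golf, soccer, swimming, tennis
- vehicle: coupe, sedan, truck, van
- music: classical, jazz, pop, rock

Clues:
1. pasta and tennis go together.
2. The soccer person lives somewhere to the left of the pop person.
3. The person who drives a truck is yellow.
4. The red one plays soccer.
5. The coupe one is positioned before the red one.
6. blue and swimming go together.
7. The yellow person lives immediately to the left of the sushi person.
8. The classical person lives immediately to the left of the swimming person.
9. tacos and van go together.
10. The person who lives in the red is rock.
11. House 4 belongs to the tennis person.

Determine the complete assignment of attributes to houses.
Solution:

House | Color | Food | Sport | Vehicle | Music
----------------------------------------------
  1   | yellow | pizza | golf | truck | classical
  2   | blue | sushi | swimming | coupe | jazz
  3   | red | tacos | soccer | van | rock
  4   | green | pasta | tennis | sedan | pop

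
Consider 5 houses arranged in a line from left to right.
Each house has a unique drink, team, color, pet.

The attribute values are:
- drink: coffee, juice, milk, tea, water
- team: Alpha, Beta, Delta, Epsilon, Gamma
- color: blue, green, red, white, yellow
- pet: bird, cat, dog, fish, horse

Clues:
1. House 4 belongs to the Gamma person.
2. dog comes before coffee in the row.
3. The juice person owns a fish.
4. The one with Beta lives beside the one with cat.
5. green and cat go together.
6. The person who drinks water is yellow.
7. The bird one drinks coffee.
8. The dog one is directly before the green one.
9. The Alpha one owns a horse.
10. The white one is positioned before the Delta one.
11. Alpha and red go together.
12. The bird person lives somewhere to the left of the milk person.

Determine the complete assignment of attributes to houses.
Solution:

House | Drink | Team | Color | Pet
----------------------------------
  1   | juice | Epsilon | white | fish
  2   | water | Beta | yellow | dog
  3   | tea | Delta | green | cat
  4   | coffee | Gamma | blue | bird
  5   | milk | Alpha | red | horse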